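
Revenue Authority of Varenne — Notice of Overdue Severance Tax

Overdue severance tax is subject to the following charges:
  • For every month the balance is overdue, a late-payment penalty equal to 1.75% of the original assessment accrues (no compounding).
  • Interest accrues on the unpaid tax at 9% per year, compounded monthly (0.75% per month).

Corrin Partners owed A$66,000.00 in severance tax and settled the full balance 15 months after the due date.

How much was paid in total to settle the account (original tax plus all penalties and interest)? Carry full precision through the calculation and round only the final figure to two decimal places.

Late-payment penalty = 1.75% × A$66,000.00 × 15 mo = A$17,325.00
Interest: A$66,000.00 × ((1 + 0.0075)^15 − 1) = A$66,000.00 × 0.1186026… = A$7,827.7712…
Total = A$66,000.00 + A$17,325.0000 + A$7,827.7712… = A$91,152.77

A$91,152.77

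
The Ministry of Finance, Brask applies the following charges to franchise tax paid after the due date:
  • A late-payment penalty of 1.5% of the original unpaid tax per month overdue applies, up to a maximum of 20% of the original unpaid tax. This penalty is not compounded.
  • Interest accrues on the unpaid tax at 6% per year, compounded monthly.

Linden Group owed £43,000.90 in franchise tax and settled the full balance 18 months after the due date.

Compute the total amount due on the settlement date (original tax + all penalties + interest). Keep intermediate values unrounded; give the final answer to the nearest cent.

Penalty (uncapped): 18 × 1.5% × £43,000.90 = £11,610.24…; cap = 20% × £43,000.90 = £8,600.18 → penalty = £8,600.18
Interest (6%/yr ÷ 12 = 0.5%/month): £43,000.90 × ((1 + 0.005)^18 − 1) = £4,039.0289…
Total = £43,000.90 + £8,600.1800 + £4,039.0289… = £55,640.11

£55,640.11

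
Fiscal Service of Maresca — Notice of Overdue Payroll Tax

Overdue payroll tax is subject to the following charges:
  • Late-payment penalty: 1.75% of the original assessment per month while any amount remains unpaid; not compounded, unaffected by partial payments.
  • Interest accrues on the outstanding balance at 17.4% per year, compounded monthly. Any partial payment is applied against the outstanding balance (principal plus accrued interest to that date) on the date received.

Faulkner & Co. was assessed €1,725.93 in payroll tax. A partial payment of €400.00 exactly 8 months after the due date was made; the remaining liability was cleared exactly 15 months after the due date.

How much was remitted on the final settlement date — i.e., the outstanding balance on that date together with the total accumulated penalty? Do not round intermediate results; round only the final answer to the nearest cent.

€2,152.57

Monthly rate = 17.4% ÷ 12 = 1.45%
Balance at month 8: €1,725.9300 × (1 + 0.0145)^8 = €1,936.5985…
After €400.00 payment: €1,936.5985… − €400.00 = €1,536.5985…
Balance at month 15: €1,536.5985… × (1 + 0.0145)^7 = €1,699.5141…
Penalty: 15 × 1.75% × €1,725.93 = €453.06…
Final settlement = outstanding balance + penalty = €1,699.5141… + €453.06… = €2,152.57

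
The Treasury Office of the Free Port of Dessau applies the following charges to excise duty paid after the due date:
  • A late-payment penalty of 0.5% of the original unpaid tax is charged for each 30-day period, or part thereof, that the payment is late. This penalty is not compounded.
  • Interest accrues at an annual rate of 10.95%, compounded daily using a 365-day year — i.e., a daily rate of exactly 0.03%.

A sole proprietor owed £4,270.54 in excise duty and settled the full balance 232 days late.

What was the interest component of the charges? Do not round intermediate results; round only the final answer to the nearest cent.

£307.77

Interest: £4,270.54 × ((1 + 0.0003)^232 − 1) = £4,270.54 × 0.07206807… = £307.7696…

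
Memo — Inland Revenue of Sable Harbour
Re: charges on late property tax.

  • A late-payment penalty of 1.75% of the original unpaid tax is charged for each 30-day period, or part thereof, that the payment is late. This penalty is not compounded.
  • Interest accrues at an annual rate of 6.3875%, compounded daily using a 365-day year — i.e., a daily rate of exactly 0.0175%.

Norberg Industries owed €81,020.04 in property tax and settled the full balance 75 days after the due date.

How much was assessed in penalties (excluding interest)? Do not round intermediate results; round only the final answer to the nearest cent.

Penalty periods: ⌈75/30⌉ = 3; penalty = 3 × 1.75% × €81,020.04 = €4,253.55…

€4,253.55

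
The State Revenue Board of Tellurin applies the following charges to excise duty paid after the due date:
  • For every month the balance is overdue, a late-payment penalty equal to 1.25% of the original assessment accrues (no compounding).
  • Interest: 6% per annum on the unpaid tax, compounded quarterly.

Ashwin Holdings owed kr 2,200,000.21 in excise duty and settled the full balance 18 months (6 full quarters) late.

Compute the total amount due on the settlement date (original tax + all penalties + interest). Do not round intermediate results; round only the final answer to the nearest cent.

kr 2,900,575.46

Late-payment penalty: 18 × 1.25% × kr 2,200,000.21 = kr 495,000.05…
Interest (6%/yr ÷ 4 = 1.5%/quarter): kr 2,200,000.21 × ((1 + 0.015)^6 − 1) = kr 205,575.2003…
Total = kr 2,200,000.21 + kr 495,000.0473… + kr 205,575.2003… = kr 2,900,575.46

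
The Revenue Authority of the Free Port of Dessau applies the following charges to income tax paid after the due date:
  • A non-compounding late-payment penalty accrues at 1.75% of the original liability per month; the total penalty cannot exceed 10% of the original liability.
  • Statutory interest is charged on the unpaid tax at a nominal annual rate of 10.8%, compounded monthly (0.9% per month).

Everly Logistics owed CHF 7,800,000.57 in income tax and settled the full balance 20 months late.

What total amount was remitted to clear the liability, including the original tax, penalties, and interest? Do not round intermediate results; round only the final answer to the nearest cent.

Penalty (uncapped): 20 × 1.75% × CHF 7,800,000.57 = CHF 2,730,000.20…; cap = 10% × CHF 7,800,000.57 = CHF 780,000.06… → penalty = CHF 780,000.06…
Interest: CHF 7,800,000.57 × ((1 + 0.009)^20 − 1) = CHF 7,800,000.57 × 0.1962538… = CHF 1,530,779.6311…
Total = CHF 7,800,000.57 + CHF 780,000.0570 + CHF 1,530,779.6311… = CHF 10,110,780.26

CHF 10,110,780.26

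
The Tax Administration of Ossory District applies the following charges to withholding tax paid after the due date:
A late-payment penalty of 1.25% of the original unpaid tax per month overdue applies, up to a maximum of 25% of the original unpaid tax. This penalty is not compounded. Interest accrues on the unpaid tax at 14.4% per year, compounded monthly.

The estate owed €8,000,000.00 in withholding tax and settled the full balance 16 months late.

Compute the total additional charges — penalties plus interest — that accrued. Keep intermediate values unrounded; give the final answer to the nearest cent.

Penalty: 16 × 1.25% × €8,000,000.00 = €1,600,000.00 (below the 25% cap of €2,000,000.00)
Interest (14.4%/yr ÷ 12 = 1.2%/month): €8,000,000.00 × ((1 + 0.012)^16 − 1) = €1,682,292.2460…
Penalties + interest = €1,600,000.0000 + €1,682,292.2460… = €3,282,292.25

€3,282,292.25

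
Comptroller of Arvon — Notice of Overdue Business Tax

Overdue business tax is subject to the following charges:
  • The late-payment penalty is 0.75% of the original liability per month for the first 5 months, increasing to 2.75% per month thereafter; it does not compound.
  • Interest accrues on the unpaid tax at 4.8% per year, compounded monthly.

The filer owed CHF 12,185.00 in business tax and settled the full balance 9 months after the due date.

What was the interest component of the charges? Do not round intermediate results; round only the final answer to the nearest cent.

Interest (4.8%/yr ÷ 12 = 0.4%/month): CHF 12,185.00 × ((1 + 0.004)^9 − 1) = CHF 445.7445…

CHF 445.74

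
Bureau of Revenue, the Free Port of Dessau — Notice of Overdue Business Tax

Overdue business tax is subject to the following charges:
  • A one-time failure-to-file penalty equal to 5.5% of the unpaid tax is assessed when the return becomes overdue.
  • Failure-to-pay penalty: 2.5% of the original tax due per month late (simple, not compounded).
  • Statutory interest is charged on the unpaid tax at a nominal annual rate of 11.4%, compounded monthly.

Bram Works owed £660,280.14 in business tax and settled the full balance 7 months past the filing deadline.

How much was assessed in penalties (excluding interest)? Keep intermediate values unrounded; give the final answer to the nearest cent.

£151,864.43

Failure-to-file penalty: 5.5% × £660,280.14 = £36,315.41…
Failure-to-pay penalty = 2.5% × £660,280.14 × 7 mo = £115,549.02…
Total penalty = £36,315.41… + £115,549.02… = £151,864.43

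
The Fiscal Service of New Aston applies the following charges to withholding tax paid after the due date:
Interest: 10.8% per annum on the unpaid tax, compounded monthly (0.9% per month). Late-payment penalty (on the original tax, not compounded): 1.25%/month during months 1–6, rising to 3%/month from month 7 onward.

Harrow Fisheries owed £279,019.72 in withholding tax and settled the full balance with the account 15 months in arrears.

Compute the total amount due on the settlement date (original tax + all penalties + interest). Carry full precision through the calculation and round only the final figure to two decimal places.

Penalty, months 1–6: 6 × 1.25% × £279,019.72 = £20,926.48…
Penalty, months 7–15: 9 × 3% × £279,019.72 = £75,335.32…
Interest: £279,019.72 × ((1 + 0.009)^15 − 1) = £279,019.72 × 0.1438458… = £40,135.8234…
Total = £279,019.72 + £96,261.8034 + £40,135.8234… = £415,417.35

£415,417.35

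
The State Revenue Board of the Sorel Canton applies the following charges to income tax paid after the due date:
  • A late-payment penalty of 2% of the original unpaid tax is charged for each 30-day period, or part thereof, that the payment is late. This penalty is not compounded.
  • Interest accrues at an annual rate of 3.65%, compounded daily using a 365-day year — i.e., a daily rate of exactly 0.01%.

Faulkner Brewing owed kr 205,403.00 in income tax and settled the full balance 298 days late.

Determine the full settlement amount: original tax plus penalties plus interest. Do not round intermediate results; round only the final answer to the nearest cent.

Penalty periods: ⌈298/30⌉ = 10; penalty = 10 × 2% × kr 205,403.00 = kr 41,080.60
Interest: kr 205,403.00 × ((1 + 0.0001)^298 − 1) = kr 205,403.00 × 0.03024693… = kr 6,212.8099…
Total = kr 205,403.00 + kr 41,080.6000 + kr 6,212.8099… = kr 252,696.41

kr 252,696.41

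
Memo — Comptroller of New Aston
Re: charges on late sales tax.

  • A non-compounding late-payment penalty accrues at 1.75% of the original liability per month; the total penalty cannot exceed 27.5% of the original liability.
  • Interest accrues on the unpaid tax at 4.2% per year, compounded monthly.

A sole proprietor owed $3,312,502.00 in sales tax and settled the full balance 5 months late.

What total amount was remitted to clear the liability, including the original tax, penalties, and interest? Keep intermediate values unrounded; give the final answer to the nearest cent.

Penalty: 5 × 1.75% × $3,312,502.00 = $289,843.93… (below the 27.5% cap of $910,938.05)
Interest (4.2%/yr ÷ 12 = 0.35%/month): $3,312,502.00 × ((1 + 0.0035)^5 − 1) = $58,375.9892…
Total = $3,312,502.00 + $289,843.9250 + $58,375.9892… = $3,660,721.91

$3,660,721.91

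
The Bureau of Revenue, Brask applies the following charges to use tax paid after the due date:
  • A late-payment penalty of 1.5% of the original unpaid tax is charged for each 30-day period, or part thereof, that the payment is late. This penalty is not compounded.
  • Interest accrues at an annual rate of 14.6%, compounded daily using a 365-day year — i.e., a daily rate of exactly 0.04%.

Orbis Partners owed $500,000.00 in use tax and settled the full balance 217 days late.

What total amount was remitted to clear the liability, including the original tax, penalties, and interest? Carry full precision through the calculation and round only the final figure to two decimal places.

$605,329.80

Penalty periods: ⌈217/30⌉ = 8; penalty = 8 × 1.5% × $500,000.00 = $60,000.00
Interest: $500,000.00 × ((1 + 0.0004)^217 − 1) = $500,000.00 × 0.09065959… = $45,329.7966…
Total = $500,000.00 + $60,000.0000 + $45,329.7966… = $605,329.80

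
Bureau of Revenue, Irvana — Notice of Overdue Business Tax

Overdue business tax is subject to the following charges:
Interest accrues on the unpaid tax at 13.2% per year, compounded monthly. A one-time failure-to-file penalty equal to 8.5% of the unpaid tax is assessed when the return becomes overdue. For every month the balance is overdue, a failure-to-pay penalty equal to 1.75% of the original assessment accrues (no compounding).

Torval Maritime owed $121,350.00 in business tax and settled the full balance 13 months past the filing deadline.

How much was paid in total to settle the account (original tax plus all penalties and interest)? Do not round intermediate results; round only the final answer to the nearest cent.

$177,817.72

Failure-to-file penalty: 8.5% × $121,350.00 = $10,314.75
Failure-to-pay penalty = 1.75% × $121,350.00 × 13 mo = $27,607.13…
Interest (13.2%/yr ÷ 12 = 1.1%/month): $121,350.00 × ((1 + 0.011)^13 − 1) = $18,545.8410…
Total = $121,350.00 + $37,921.8750 + $18,545.8410… = $177,817.72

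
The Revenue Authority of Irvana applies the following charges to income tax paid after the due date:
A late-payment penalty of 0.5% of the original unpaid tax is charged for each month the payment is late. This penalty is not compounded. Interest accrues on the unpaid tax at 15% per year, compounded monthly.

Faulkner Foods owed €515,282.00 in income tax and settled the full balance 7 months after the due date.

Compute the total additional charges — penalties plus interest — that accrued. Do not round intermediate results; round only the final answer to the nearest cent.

€64,848.48

Late-payment penalty: 7 × 0.5% × €515,282.00 = €18,034.87
Interest (15%/yr ÷ 12 = 1.25%/month): €515,282.00 × ((1 + 0.0125)^7 − 1) = €46,813.6120…
Penalties + interest = €18,034.8700 + €46,813.6120… = €64,848.48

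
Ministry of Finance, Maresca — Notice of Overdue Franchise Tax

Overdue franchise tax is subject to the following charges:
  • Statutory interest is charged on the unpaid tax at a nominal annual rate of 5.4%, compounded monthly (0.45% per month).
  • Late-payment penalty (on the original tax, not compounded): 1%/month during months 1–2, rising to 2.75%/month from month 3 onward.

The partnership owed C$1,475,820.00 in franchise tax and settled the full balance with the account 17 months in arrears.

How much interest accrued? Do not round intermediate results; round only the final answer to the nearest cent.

C$117,057.54

Interest: C$1,475,820.00 × ((1 + 0.0045)^17 − 1) = C$1,475,820.00 × 0.0793170… = C$117,057.5448…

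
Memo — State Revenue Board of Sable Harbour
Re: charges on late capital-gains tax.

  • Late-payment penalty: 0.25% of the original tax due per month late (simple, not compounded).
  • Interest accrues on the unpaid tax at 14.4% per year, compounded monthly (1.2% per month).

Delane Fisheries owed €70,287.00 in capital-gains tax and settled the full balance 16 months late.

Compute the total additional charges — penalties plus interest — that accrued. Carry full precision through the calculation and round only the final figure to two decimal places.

€17,591.89

Late-payment penalty: 16 × 0.25% × €70,287.00 = €2,811.48
Interest: €70,287.00 × ((1 + 0.012)^16 − 1) = €70,287.00 × 0.2102865… = €14,780.4094…
Penalties + interest = €2,811.4800 + €14,780.4094… = €17,591.89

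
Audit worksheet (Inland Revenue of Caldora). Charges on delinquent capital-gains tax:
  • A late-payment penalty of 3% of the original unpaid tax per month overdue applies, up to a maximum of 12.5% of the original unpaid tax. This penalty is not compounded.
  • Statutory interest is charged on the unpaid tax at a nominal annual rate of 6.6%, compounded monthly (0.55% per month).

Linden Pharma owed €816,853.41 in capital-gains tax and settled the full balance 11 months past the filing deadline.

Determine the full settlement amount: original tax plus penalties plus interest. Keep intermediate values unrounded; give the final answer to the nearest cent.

€969,761.43

Penalty (uncapped): 11 × 3% × €816,853.41 = €269,561.63…; cap = 12.5% × €816,853.41 = €102,106.68… → penalty = €102,106.68…
Interest: €816,853.41 × ((1 + 0.0055)^11 − 1) = €816,853.41 × 0.0621915… = €50,801.3439…
Total = €816,853.41 + €102,106.6763… + €50,801.3439… = €969,761.43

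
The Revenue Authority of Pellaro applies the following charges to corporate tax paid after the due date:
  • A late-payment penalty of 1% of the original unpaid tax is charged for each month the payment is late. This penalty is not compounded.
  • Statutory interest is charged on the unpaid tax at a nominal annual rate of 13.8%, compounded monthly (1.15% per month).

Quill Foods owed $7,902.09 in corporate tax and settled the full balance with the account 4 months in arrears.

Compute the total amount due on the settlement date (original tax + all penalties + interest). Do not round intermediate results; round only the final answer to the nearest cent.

$8,587.99

Late-payment penalty = 1% × $7,902.09 × 4 mo = $316.08…
Interest: $7,902.09 × ((1 + 0.0115)^4 − 1) = $7,902.09 × 0.0467996… = $369.8147…
Total = $7,902.09 + $316.0836 + $369.8147… = $8,587.99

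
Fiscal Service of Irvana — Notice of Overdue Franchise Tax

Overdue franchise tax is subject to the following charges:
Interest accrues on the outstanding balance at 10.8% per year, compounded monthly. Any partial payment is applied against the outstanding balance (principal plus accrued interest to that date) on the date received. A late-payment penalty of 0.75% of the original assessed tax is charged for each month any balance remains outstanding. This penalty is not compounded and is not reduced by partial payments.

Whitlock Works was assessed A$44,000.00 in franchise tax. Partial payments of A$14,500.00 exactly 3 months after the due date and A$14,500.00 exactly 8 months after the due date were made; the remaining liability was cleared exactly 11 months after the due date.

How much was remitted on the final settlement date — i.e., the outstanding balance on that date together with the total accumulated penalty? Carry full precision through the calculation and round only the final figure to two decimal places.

Monthly rate = 10.8% ÷ 12 = 0.9%
Balance at month 3: A$44,000.0000 × (1 + 0.009)^3 = A$45,198.7241…
After A$14,500.00 payment: A$45,198.7241… − A$14,500.00 = A$30,698.7241…
Balance at month 8: A$30,698.7241… × (1 + 0.009)^5 = A$32,105.2574…
After A$14,500.00 payment: A$32,105.2574… − A$14,500.00 = A$17,605.2574…
Balance at month 11: A$17,605.2574… × (1 + 0.009)^3 = A$18,084.8903…
Penalty: 11 × 0.75% × A$44,000.00 = A$3,630.00
Final settlement = outstanding balance + penalty = A$18,084.8903… + A$3,630.00 = A$21,714.89

A$21,714.89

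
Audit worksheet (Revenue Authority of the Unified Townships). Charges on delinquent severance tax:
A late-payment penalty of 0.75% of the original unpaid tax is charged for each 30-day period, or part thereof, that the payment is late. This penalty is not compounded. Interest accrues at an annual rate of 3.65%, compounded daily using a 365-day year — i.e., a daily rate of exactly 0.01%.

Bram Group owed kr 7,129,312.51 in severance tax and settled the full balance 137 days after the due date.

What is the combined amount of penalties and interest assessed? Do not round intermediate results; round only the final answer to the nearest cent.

kr 365,687.97

Penalty periods: ⌈137/30⌉ = 5; penalty = 5 × 0.75% × kr 7,129,312.51 = kr 267,349.22…
Interest: kr 7,129,312.51 × ((1 + 0.0001)^137 − 1) = kr 7,129,312.51 × 0.01379358… = kr 98,338.7469…
Penalties + interest = kr 267,349.2191… + kr 98,338.7469… = kr 365,687.97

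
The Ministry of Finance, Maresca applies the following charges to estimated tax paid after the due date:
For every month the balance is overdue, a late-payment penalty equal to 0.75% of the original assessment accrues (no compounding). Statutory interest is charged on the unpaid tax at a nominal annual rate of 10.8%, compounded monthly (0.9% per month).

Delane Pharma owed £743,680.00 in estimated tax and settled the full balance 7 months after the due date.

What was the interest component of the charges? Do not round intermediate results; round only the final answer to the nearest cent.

Interest: £743,680.00 × ((1 + 0.009)^7 − 1) = £743,680.00 × 0.0647267… = £48,135.9864…

£48,135.99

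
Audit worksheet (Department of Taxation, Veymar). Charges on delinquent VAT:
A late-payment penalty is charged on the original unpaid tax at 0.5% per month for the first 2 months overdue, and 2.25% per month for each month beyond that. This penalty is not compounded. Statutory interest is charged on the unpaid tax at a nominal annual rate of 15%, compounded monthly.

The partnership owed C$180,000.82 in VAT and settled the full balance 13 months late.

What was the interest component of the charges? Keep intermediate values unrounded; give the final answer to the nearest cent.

Interest (15%/yr ÷ 12 = 1.25%/month): C$180,000.82 × ((1 + 0.0125)^13 − 1) = C$31,547.6546…

C$31,547.65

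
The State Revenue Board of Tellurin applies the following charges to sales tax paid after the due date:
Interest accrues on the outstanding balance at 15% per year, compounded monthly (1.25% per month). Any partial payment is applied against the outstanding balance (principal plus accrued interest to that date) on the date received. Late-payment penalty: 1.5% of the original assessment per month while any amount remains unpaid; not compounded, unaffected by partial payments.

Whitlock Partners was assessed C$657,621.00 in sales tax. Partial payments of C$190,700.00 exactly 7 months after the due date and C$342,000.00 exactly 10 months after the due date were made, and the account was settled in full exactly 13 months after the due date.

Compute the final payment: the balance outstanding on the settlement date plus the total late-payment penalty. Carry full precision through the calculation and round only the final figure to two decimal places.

C$340,671.40

Balance at month 7: C$657,621.0000 × (1 + 0.0125)^7 = C$717,366.1771…
After C$190,700.00 payment: C$717,366.1771… − C$190,700.00 = C$526,666.1771…
Balance at month 10: C$526,666.1771… × (1 + 0.0125)^3 = C$546,664.0622…
After C$342,000.00 payment: C$546,664.0622… − C$342,000.00 = C$204,664.0622…
Balance at month 13: C$204,664.0622… × (1 + 0.0125)^3 = C$212,435.3005…
Penalty: 13 × 1.5% × C$657,621.00 = C$128,236.10…
Final settlement = outstanding balance + penalty = C$212,435.3005… + C$128,236.10… = C$340,671.40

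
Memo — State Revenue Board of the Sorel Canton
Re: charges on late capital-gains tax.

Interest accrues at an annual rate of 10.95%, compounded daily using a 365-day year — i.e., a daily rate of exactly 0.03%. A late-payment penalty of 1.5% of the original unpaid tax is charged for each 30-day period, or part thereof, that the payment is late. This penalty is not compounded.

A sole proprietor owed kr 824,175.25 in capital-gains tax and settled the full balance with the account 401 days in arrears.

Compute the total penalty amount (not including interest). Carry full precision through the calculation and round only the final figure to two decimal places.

Penalty periods: ⌈401/30⌉ = 14; penalty = 14 × 1.5% × kr 824,175.25 = kr 173,076.80…

kr 173,076.80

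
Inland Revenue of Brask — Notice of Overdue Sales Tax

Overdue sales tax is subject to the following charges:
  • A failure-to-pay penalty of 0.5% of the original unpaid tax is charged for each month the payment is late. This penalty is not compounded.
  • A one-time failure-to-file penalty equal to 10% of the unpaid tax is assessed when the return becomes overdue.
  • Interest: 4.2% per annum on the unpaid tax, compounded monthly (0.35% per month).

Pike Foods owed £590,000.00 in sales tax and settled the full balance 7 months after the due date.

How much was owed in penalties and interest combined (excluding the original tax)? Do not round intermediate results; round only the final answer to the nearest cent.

£94,257.67

Failure-to-file penalty: 10% × £590,000.00 = £59,000.00
Failure-to-pay penalty = 0.5% × £590,000.00 × 7 mo = £20,650.00
Interest: £590,000.00 × ((1 + 0.0035)^7 − 1) = £590,000.00 × 0.0247588… = £14,607.6660…
Penalties + interest = £79,650.0000 + £14,607.6660… = £94,257.67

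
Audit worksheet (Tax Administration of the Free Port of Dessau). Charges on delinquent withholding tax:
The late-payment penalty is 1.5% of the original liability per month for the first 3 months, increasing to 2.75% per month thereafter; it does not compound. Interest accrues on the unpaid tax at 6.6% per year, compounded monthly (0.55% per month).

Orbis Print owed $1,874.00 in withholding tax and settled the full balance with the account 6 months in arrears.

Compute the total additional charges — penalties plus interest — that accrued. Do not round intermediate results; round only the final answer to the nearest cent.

$301.63

Penalty, months 1–3: 3 × 1.5% × $1,874.00 = $84.33
Penalty, months 4–6: 3 × 2.75% × $1,874.00 = $154.61…
Interest: $1,874.00 × ((1 + 0.0055)^6 − 1) = $1,874.00 × 0.0334571… = $62.6986…
Penalties + interest = $238.9350 + $62.6986… = $301.63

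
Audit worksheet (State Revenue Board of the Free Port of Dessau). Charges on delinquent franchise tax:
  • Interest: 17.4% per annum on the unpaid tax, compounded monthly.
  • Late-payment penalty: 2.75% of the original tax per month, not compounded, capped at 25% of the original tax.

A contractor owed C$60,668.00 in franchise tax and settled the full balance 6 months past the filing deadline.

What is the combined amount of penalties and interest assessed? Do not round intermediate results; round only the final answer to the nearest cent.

C$15,483.41

Penalty: 6 × 2.75% × C$60,668.00 = C$10,010.22 (below the 25% cap of C$15,167.00)
Interest (17.4%/yr ÷ 12 = 1.45%/month): C$60,668.00 × ((1 + 0.0145)^6 − 1) = C$5,473.1872…
Penalties + interest = C$10,010.2200 + C$5,473.1872… = C$15,483.41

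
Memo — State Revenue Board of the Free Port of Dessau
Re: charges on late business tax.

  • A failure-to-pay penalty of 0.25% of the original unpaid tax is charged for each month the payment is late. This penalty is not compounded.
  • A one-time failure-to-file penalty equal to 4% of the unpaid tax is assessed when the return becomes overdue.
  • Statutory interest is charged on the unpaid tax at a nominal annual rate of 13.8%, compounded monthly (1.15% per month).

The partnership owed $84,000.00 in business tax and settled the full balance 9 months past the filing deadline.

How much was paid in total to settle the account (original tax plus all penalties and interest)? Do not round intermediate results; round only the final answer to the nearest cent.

Failure-to-file penalty: 4% × $84,000.00 = $3,360.00
Failure-to-pay penalty = 0.25% × $84,000.00 × 9 mo = $1,890.00
Interest: $84,000.00 × ((1 + 0.0115)^9 − 1) = $84,000.00 × 0.1083910… = $9,104.8426…
Total = $84,000.00 + $5,250.0000 + $9,104.8426… = $98,354.84

$98,354.84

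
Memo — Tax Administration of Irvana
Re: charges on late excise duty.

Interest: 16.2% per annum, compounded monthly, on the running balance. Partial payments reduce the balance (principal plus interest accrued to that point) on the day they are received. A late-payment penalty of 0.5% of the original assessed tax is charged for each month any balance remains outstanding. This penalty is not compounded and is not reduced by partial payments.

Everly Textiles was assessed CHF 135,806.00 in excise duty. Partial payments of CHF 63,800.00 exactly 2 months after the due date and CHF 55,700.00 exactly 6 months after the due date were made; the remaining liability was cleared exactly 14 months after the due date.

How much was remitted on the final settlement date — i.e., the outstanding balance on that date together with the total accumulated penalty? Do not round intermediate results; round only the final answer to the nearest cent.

CHF 36,412.06

Monthly rate = 16.2% ÷ 12 = 1.35%
Balance at month 2: CHF 135,806.0000 × (1 + 0.0135)^2 = CHF 139,497.5126…
After CHF 63,800.00 payment: CHF 139,497.5126… − CHF 63,800.00 = CHF 75,697.5126…
Balance at month 6: CHF 75,697.5126… × (1 + 0.0135)^4 = CHF 79,868.7010…
After CHF 55,700.00 payment: CHF 79,868.7010… − CHF 55,700.00 = CHF 24,168.7010…
Balance at month 14: CHF 24,168.7010… × (1 + 0.0135)^8 = CHF 26,905.6404…
Penalty: 14 × 0.5% × CHF 135,806.00 = CHF 9,506.42
Final settlement = outstanding balance + penalty = CHF 26,905.6404… + CHF 9,506.42 = CHF 36,412.06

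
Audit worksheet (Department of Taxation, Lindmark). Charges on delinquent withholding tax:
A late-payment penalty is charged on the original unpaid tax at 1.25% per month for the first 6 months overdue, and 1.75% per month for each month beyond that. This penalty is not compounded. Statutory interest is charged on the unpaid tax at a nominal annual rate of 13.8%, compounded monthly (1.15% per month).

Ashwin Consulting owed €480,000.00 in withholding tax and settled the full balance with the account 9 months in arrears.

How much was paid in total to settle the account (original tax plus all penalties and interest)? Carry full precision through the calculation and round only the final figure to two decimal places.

€593,227.67

Penalty, months 1–6: 6 × 1.25% × €480,000.00 = €36,000.00
Penalty, months 7–9: 3 × 1.75% × €480,000.00 = €25,200.00
Interest: €480,000.00 × ((1 + 0.0115)^9 − 1) = €480,000.00 × 0.1083910… = €52,027.6717…
Total = €480,000.00 + €61,200.0000 + €52,027.6717… = €593,227.67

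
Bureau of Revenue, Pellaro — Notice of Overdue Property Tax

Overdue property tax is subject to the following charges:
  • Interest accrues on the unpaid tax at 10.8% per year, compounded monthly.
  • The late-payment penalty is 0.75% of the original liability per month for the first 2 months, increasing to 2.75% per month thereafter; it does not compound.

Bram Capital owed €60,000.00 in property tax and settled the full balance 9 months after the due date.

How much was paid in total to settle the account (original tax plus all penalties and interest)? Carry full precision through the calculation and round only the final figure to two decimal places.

Penalty, months 1–2: 2 × 0.75% × €60,000.00 = €900.00
Penalty, months 3–9: 7 × 2.75% × €60,000.00 = €11,550.00
Interest (10.8%/yr ÷ 12 = 0.9%/month): €60,000.00 × ((1 + 0.009)^9 − 1) = €5,038.6842…
Total = €60,000.00 + €12,450.0000 + €5,038.6842… = €77,488.68

€77,488.68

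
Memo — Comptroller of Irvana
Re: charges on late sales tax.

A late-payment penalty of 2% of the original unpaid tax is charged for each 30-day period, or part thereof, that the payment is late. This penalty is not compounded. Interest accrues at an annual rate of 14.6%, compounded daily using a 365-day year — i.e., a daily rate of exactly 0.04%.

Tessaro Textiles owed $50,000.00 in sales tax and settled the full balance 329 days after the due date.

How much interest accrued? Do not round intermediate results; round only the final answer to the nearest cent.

Interest: $50,000.00 × ((1 + 0.0004)^329 − 1) = $50,000.00 × 0.14062195… = $7,031.0977…

$7,031.10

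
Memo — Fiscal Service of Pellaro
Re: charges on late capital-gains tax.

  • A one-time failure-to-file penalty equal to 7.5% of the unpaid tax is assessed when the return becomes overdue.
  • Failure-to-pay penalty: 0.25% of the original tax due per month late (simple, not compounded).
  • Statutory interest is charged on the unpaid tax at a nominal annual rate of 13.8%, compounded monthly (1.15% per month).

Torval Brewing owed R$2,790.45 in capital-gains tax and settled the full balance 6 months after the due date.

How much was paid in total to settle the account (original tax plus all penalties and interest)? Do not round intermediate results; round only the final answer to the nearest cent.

Failure-to-file penalty: 7.5% × R$2,790.45 = R$209.28…
Failure-to-pay penalty = 0.25% × R$2,790.45 × 6 mo = R$41.86…
Interest: R$2,790.45 × ((1 + 0.0115)^6 − 1) = R$2,790.45 × 0.0710144… = R$198.1622…
Total = R$2,790.45 + R$251.1405 + R$198.1622… = R$3,239.75

R$3,239.75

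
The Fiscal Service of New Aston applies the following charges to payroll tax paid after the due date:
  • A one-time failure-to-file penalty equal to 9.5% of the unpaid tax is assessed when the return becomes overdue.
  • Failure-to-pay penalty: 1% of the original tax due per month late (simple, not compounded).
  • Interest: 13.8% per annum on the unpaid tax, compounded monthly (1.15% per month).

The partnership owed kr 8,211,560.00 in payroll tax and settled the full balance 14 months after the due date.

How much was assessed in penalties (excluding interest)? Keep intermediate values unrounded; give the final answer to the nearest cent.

Failure-to-file penalty: 9.5% × kr 8,211,560.00 = kr 780,098.20
Failure-to-pay penalty = 1% × kr 8,211,560.00 × 14 mo = kr 1,149,618.40
Total penalty = kr 780,098.20 + kr 1,149,618.40 = kr 1,929,716.60

kr 1,929,716.60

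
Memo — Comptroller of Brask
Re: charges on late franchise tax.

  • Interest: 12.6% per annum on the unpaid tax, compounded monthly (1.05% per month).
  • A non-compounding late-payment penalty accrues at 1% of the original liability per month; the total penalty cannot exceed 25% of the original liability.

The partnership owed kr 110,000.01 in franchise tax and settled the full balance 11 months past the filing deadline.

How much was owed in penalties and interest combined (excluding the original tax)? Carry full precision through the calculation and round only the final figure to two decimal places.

kr 25,493.47

Penalty: 11 × 1% × kr 110,000.01 = kr 12,100.00… (below the 25% cap of kr 27,500.00…)
Interest: kr 110,000.01 × ((1 + 0.0105)^11 − 1) = kr 110,000.01 × 0.1217588… = kr 13,393.4724…
Penalties + interest = kr 12,100.0011 + kr 13,393.4724… = kr 25,493.47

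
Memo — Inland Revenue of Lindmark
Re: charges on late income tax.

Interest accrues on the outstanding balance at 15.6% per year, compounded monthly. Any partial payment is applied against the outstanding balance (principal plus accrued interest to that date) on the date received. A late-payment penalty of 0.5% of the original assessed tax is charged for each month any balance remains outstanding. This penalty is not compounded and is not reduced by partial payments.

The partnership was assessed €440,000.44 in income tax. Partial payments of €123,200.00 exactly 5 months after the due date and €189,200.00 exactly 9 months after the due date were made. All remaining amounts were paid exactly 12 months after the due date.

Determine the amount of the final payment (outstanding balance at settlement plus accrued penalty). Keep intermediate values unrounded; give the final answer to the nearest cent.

Monthly rate = 15.6% ÷ 12 = 1.3%
Balance at month 5: €440,000.4400 × (1 + 0.013)^5 = €469,353.7992…
After €123,200.00 payment: €469,353.7992… − €123,200.00 = €346,153.7992…
Balance at month 9: €346,153.7992… × (1 + 0.013)^4 = €364,507.8485…
After €189,200.00 payment: €364,507.8485… − €189,200.00 = €175,307.8485…
Balance at month 12: €175,307.8485… × (1 + 0.013)^3 = €182,234.1209…
Penalty: 12 × 0.5% × €440,000.44 = €26,400.03…
Final settlement = outstanding balance + penalty = €182,234.1209… + €26,400.03… = €208,634.15

€208,634.15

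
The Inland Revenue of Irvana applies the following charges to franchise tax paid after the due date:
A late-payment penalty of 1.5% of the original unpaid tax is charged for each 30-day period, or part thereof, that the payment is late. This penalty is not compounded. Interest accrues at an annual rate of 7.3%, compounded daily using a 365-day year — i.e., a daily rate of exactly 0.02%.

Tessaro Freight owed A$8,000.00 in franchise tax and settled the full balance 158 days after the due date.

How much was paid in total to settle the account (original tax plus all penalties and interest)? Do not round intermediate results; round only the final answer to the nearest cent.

Penalty periods: ⌈158/30⌉ = 6; penalty = 6 × 1.5% × A$8,000.00 = A$720.00
Interest: A$8,000.00 × ((1 + 0.0002)^158 − 1) = A$8,000.00 × 0.03210132… = A$256.8106…
Total = A$8,000.00 + A$720.0000 + A$256.8106… = A$8,976.81

A$8,976.81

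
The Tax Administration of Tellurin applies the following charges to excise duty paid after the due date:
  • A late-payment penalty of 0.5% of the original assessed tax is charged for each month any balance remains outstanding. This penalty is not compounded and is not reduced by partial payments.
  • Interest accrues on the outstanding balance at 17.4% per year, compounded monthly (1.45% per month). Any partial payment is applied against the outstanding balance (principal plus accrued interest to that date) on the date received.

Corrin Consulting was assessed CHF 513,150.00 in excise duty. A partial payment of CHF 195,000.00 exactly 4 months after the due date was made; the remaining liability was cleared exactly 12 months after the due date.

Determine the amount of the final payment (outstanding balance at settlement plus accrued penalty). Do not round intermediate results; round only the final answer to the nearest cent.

Balance at month 4: CHF 513,150.0000 × (1 + 0.0145)^4 = CHF 543,566.3190…
After CHF 195,000.00 payment: CHF 543,566.3190… − CHF 195,000.00 = CHF 348,566.3190…
Balance at month 12: CHF 348,566.3190… × (1 + 0.0145)^8 = CHF 391,112.6214…
Penalty: 12 × 0.5% × CHF 513,150.00 = CHF 30,789.00
Final settlement = outstanding balance + penalty = CHF 391,112.6214… + CHF 30,789.00 = CHF 421,901.62

CHF 421,901.62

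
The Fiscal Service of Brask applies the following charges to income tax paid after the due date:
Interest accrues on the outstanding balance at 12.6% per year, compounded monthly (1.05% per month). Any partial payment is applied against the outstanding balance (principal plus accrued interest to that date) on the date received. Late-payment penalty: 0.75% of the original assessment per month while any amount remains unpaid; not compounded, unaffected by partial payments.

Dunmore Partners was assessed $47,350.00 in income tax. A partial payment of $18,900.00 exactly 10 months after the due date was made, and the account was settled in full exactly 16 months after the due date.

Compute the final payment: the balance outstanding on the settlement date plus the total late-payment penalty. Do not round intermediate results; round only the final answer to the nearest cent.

$41,522.61

Balance at month 10: $47,350.0000 × (1 + 0.0105)^10 = $52,563.3652…
After $18,900.00 payment: $52,563.3652… − $18,900.00 = $33,663.3652…
Balance at month 16: $33,663.3652… × (1 + 0.0105)^6 = $35,840.6136…
Penalty: 16 × 0.75% × $47,350.00 = $5,682.00
Final settlement = outstanding balance + penalty = $35,840.6136… + $5,682.00 = $41,522.61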